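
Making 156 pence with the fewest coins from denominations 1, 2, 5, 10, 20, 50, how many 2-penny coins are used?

Use the largest denomination that fits, subtract, and repeat.
156 − 3×50→6 − 1×5→1 − 1×1→0
Count of 2: 0

0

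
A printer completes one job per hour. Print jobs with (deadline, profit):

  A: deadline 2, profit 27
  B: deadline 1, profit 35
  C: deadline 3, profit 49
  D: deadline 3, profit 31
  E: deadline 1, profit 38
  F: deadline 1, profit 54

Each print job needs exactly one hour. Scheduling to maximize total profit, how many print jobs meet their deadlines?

Sort by profit descending; place each in the latest free slot ≤ its deadline.
Profit order: F=54 C=49 E=38 B=35 D=31 A=27
Assign: F→slot 1, C→slot 3, E skipped, B skipped, D→slot 2, A skipped.
Slots: [1:F] [2:D] [3:C]
3 of 6 scheduled.

3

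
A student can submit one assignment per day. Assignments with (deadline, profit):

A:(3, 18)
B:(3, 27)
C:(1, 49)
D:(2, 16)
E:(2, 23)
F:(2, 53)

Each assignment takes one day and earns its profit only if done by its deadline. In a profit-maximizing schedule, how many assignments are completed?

Sort by profit descending; place each in the latest free slot ≤ its deadline.
Profit order: F=53 C=49 B=27 E=23 A=18 D=16
Assign: F→slot 2, C→slot 1, B→slot 3, E skipped, A skipped, D skipped.
Slots: [1:C] [2:F] [3:B]
3 of 6 scheduled.

3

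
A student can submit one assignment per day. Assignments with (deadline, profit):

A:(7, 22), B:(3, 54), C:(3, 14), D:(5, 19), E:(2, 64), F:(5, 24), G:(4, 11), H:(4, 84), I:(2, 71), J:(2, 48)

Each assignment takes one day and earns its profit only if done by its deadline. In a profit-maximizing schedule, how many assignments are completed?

6

Sort by profit descending; place each in the latest free slot ≤ its deadline.
By profit: H(d4,84), I(d2,71), E(d2,64), B(d3,54), J(d2,48), F(d5,24), A(d7,22), D(d5,19), C(d3,14), G(d4,11)
H→slot 4; I→slot 2; E→slot 1; B→slot 3; J skipped; F→slot 5; A→slot 7; D skipped; C skipped; G skipped.
6 of 10 scheduled.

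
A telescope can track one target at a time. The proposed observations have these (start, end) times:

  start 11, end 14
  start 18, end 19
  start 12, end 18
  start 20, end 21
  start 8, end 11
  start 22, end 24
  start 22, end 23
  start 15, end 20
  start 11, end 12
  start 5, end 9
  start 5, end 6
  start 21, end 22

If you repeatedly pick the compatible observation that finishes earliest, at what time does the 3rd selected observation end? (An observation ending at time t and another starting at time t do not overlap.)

Sort by end time and greedily take each interval whose start is ≥ the last chosen end.
By end time: (5,6), (5,9), (8,11), (11,12), (11,14), (12,18), (18,19), (15,20), (20,21), (21,22), (22,23), (22,24).
Pick (5,6); next start ≥ 6 → (8,11); next start ≥ 11 → (11,12); next start ≥ 12 → (12,18); next start ≥ 18 → (18,19); next start ≥ 19 → (20,21); next start ≥ 21 → (21,22); next start ≥ 22 → (22,23).
Selected: (5,6) (8,11) (11,12) (12,18) (18,19) (20,21) (21,22) (22,23)

12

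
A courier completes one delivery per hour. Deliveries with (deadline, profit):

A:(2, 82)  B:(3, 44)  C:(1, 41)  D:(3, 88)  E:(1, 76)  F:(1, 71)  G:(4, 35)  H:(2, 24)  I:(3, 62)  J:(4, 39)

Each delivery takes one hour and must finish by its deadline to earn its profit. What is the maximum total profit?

Take jobs in profit order; each goes to the latest open slot no later than its deadline.
Profit order: D=88 A=82 E=76 F=71 I=62 B=44 C=41 J=39 G=35 H=24
Assign: D→slot 3, A→slot 2, E→slot 1, F skipped, I skipped, B skipped, C skipped, J→slot 4, G skipped, H skipped.
Slots: [1:E] [2:A] [3:D] [4:J]
Profit = 76 + 82 + 88 + 39 = 285

285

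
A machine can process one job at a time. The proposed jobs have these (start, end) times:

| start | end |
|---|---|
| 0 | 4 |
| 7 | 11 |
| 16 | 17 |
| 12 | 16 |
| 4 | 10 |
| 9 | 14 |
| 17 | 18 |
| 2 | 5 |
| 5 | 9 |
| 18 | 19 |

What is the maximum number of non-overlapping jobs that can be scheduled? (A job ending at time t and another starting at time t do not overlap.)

6

Sorted by end: (0,4)  (2,5)  (5,9)  (4,10)  (7,11)  (9,14)  (12,16)  (16,17)  (17,18)  (18,19)
take (0,4); take (5,9); take (9,14); skip (12,16); take (16,17); take (17,18); take (18,19).
Selected 6 jobs.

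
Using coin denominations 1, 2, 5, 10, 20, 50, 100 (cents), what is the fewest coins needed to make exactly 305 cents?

305 = 3×100 + 1×5
Total coins = 3 + 1 = 4

4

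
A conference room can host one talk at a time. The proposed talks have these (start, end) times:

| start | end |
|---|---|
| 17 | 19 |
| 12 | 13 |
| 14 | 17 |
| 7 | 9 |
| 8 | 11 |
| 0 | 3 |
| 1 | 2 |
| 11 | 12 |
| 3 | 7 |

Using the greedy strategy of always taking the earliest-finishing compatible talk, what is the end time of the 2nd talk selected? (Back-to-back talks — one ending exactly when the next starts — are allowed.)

By end time: (1,2), (0,3), (3,7), (7,9), (8,11), (11,12), (12,13), (14,17), (17,19).
Pick (1,2); next start ≥ 2 → (3,7); next start ≥ 7 → (7,9); next start ≥ 9 → (11,12); next start ≥ 12 → (12,13); next start ≥ 13 → (14,17); next start ≥ 17 → (17,19).
Selected: (1,2) (3,7) (7,9) (11,12) (12,13) (14,17) (17,19)

7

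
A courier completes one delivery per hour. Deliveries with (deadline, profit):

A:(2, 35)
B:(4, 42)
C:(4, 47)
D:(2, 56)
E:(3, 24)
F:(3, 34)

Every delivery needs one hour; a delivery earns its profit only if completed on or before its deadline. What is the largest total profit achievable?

Take jobs in profit order; each goes to the latest open slot no later than its deadline.
By profit: D(d2,56), C(d4,47), B(d4,42), A(d2,35), F(d3,34), E(d3,24)
D→slot 2; C→slot 4; B→slot 3; A→slot 1; F skipped; E skipped.
Profit = 35 + 56 + 42 + 47 = 180

180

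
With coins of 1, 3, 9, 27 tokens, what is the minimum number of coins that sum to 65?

5

65 = 2×27 + 1×9 + 2×1
Total coins = 2 + 1 + 2 = 5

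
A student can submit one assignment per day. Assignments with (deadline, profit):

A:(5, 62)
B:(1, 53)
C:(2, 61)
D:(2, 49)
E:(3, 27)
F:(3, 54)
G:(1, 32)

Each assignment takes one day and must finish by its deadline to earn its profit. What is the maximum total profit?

By profit: A(d5,62), C(d2,61), F(d3,54), B(d1,53), D(d2,49), G(d1,32), E(d3,27)
A→slot 5; C→slot 2; F→slot 3; B→slot 1; D skipped; G skipped; E skipped.
Profit = 53 + 61 + 54 + 62 = 230

230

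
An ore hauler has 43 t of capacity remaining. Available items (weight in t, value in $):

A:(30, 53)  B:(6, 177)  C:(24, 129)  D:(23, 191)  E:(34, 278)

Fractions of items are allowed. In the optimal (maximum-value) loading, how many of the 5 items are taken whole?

2

Greedy by value/weight ratio, highest first.
Ratios (sorted): B 29.50, D 8.30, E 8.18, C 5.38, A 1.77
take B (6 @ 177); take D (23 @ 191); take 14/34 of E → 114.47. Capacity used 43/43.
2 item(s) taken whole; one partial (take 14/34 of E).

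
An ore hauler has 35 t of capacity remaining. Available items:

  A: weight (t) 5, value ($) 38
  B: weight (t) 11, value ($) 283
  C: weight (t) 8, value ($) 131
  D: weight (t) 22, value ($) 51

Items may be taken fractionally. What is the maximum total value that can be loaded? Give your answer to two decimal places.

477.50

Ratios (sorted): B 25.73, C 16.38, A 7.60, D 2.32
take B (11 @ 283); take C (8 @ 131); take A (5 @ 38); take 11/22 of D → 25.50. Capacity used 35/35.
Total value = 477.50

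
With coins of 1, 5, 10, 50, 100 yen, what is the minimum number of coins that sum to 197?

9

Use the largest denomination that fits, subtract, and repeat.
197 = 1×100 + 1×50 + 4×10 + 1×5 + 2×1
Total coins = 1 + 1 + 4 + 1 + 2 = 9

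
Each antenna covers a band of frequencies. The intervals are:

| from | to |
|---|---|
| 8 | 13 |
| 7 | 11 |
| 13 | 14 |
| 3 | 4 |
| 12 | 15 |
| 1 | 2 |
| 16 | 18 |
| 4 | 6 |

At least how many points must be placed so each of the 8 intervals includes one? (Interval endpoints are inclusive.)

By right end: [1,2]  [3,4]  [4,6]  [7,11]  [8,13]  [13,14]  [12,15]  [16,18]
[1,2] uncovered → point at 2; [3,4] uncovered → point at 4; [7,11] uncovered → point at 11; [13,14] uncovered → point at 14; [16,18] uncovered → point at 18.
Points: 2, 4, 11, 14, 18 (5 total).

5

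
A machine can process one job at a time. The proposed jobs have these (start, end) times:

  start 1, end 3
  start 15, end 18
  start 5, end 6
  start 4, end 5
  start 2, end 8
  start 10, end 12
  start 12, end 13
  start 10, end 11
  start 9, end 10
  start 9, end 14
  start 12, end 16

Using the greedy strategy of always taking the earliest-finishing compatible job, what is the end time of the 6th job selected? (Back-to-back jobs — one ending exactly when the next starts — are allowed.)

Order by finish time; keep every interval that doesn't clash with the previous kept one.
Sorted by end: (1,3)  (4,5)  (5,6)  (2,8)  (9,10)  (10,11)  (10,12)  (12,13)  (9,14)  (12,16)  (15,18)
take (1,3); take (4,5); take (5,6); take (9,10); take (10,11); skip (10,12); take (12,13); skip (9,14); take (15,18).
Selected: (1,3) (4,5) (5,6) (9,10) (10,11) (12,13) (15,18)

13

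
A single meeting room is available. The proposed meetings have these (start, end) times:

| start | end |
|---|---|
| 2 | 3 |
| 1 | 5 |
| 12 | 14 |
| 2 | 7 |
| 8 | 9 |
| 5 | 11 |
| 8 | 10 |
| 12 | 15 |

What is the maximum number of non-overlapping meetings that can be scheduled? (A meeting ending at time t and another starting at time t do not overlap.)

3

By end time: (2,3), (1,5), (2,7), (8,9), (8,10), (5,11), (12,14), (12,15).
Pick (2,3); next start ≥ 3 → (8,9); next start ≥ 9 → (12,14).
Selected 3 meetings.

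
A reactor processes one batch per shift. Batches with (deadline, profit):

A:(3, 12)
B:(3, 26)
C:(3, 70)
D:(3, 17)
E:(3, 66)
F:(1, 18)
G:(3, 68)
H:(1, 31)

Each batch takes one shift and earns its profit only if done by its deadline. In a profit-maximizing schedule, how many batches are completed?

3

Sort by profit descending; place each in the latest free slot ≤ its deadline.
Profit order: C=70 G=68 E=66 H=31 B=26 F=18 D=17 A=12
Assign: C→slot 3, G→slot 2, E→slot 1, H skipped, B skipped, F skipped, D skipped, A skipped.
Slots: [1:E] [2:G] [3:C]
3 of 8 scheduled.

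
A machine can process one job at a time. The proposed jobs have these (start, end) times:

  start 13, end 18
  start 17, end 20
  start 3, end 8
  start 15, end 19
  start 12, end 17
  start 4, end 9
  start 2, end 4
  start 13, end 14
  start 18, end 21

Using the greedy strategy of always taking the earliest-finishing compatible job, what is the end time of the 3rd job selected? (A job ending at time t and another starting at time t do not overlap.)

14

Sorted by end: (2,4)  (3,8)  (4,9)  (13,14)  (12,17)  (13,18)  (15,19)  (17,20)  (18,21)
take (2,4); take (4,9); take (13,14); skip (13,18); take (15,19).
Selected: (2,4) (4,9) (13,14) (15,19)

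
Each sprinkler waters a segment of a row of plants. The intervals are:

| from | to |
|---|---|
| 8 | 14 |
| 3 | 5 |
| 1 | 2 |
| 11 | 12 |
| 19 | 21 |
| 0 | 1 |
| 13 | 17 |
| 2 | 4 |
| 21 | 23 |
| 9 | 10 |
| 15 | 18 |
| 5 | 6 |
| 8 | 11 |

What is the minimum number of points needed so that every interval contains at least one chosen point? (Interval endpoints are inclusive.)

Sorted: [0,1] [1,2] [2,4] [3,5] [5,6] [9,10] [8,11] [11,12] [8,14] [13,17] [15,18] [19,21] [21,23]
{[0,1],[1,2]} hit by 1; {[2,4],[3,5]} hit by 4; {[5,6]} hit by 6; {[9,10],[8,11]} hit by 10; {[11,12],[8,14]} hit by 12; {[13,17],[15,18]} hit by 17; {[19,21],[21,23]} hit by 21.
Points: 1, 4, 6, 10, 12, 17, 21 (7 total).

7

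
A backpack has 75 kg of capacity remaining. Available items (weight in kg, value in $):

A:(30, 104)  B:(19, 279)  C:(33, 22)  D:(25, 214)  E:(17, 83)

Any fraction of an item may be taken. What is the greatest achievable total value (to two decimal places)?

Sort by value per unit weight and fill in that order.
Ratios (sorted): B 14.68, D 8.56, E 4.88, A 3.47, C 0.67
take B (19 @ 279); take D (25 @ 214); take E (17 @ 83); take 14/30 of A → 48.53. Capacity used 75/75.
Total value = 624.53

624.53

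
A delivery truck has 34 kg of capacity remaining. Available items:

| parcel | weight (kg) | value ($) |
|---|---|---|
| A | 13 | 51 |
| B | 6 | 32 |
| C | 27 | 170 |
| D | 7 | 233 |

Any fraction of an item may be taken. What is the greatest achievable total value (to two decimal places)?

Greedy by value/weight ratio, highest first.
Order: D (233/7=33.29) > C (170/27=6.30) > B (32/6=5.33) > A (51/13=3.92)
Fill: take D (7 @ 233) → take C (27 @ 170); 34/34 used.
Total value = 403.00

403.00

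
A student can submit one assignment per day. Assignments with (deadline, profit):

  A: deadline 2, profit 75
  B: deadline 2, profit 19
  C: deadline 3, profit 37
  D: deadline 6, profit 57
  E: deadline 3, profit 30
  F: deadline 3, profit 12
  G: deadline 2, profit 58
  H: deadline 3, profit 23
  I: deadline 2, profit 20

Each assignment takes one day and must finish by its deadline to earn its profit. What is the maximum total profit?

Sort by profit descending; place each in the latest free slot ≤ its deadline.
Profit order: A=75 G=58 D=57 C=37 E=30 H=23 I=20 B=19 F=12
Assign: A→slot 2, G→slot 1, D→slot 6, C→slot 3, E skipped, H skipped, I skipped, B skipped, F skipped.
Slots: [1:G] [2:A] [3:C] [6:D]
Profit = 58 + 75 + 37 + 57 = 227

227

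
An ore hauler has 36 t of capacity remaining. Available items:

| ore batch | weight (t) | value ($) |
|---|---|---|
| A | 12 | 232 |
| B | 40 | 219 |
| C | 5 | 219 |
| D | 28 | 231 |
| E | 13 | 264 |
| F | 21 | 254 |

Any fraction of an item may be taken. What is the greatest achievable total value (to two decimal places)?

Order: C (219/5=43.80) > E (264/13=20.31) > A (232/12=19.33) > F (254/21=12.10) > D (231/28=8.25) > B (219/40=5.47)
Fill: take C (5 @ 219) → take E (13 @ 264) → take A (12 @ 232) → take 6/21 of F → 72.57; 36/36 used.
Total value = 787.57

787.57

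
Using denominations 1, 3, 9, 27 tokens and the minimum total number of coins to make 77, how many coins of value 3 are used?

77 − 2×27→23 − 2×9→5 − 1×3→2 − 2×1→0
Count of 3: 1

1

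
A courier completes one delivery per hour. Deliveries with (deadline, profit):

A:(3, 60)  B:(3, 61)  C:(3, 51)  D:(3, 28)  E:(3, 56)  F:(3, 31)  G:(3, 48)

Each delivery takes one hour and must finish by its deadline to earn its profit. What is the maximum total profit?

Sort by profit descending; place each in the latest free slot ≤ its deadline.
Profit order: B=61 A=60 E=56 C=51 G=48 F=31 D=28
Assign: B→slot 3, A→slot 2, E→slot 1, C skipped, G skipped, F skipped, D skipped.
Slots: [1:E] [2:A] [3:B]
Profit = 56 + 60 + 61 = 177

177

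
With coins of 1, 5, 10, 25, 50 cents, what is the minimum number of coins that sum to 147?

Use the largest denomination that fits, subtract, and repeat.
147 − 2×50→47 − 1×25→22 − 2×10→2 − 2×1→0
Total coins = 2 + 1 + 2 + 2 = 7

7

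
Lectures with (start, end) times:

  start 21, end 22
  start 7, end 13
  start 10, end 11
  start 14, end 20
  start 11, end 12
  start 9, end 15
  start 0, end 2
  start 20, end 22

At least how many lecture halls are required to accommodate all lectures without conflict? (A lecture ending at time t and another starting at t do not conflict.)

Count concurrent intervals with a sweep; the peak is the room count.
starts: [0, 7, 9, 10, 11, 14, 20, 21]
ends:   [2, 11, 12, 13, 15, 20, 22, 22]
s0→1 e2→0 s7→1 s9→2 s10→3  — peak 3.

3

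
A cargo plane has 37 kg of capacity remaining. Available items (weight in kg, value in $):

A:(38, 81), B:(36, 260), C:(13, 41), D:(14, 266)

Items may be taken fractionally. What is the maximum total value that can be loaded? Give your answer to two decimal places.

Sort by value per unit weight and fill in that order.
Order: D (266/14=19.00) > B (260/36=7.22) > C (41/13=3.15) > A (81/38=2.13)
Fill: take D (14 @ 266) → take 23/36 of B → 166.11; 37/37 used.
Total value = 432.11

432.11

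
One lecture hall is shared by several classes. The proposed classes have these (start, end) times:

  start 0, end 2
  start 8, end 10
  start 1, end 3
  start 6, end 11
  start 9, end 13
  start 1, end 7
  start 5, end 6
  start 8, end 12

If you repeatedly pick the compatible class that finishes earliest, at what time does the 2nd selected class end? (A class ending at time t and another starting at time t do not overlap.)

6

Order by finish time; keep every interval that doesn't clash with the previous kept one.
By end time: (0,2), (1,3), (5,6), (1,7), (8,10), (6,11), (8,12), (9,13).
Pick (0,2); next start ≥ 2 → (5,6); next start ≥ 6 → (8,10).
Selected: (0,2) (5,6) (8,10)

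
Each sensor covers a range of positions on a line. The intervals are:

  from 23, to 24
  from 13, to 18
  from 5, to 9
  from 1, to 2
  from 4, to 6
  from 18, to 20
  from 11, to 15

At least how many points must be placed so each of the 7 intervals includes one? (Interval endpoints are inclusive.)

5

By right end: [1,2]  [4,6]  [5,9]  [11,15]  [13,18]  [18,20]  [23,24]
[1,2] uncovered → point at 2; [4,6] uncovered → point at 6; [11,15] uncovered → point at 15; [18,20] uncovered → point at 20; [23,24] uncovered → point at 24.
Points: 2, 6, 15, 20, 24 (5 total).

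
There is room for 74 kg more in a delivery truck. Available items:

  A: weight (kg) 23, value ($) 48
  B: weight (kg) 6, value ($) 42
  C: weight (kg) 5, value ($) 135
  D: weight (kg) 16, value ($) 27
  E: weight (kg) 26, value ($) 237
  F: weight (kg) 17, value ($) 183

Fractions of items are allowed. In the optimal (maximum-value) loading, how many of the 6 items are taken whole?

4

Sort by value per unit weight and fill in that order.
Ratios (sorted): C 27.00, F 10.76, E 9.12, B 7.00, A 2.09, D 1.69
take C (5 @ 135); take F (17 @ 183); take E (26 @ 237); take B (6 @ 42); take 20/23 of A → 41.74. Capacity used 74/74.
4 item(s) taken whole; one partial (take 20/23 of A).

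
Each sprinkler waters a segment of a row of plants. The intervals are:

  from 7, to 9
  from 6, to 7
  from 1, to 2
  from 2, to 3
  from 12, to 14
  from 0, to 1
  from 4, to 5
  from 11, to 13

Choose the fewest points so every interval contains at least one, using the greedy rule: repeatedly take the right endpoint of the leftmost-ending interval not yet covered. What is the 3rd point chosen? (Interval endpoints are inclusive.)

5

Sorted: [0,1] [1,2] [2,3] [4,5] [6,7] [7,9] [11,13] [12,14]
{[0,1],[1,2]} hit by 1; {[2,3]} hit by 3; {[4,5]} hit by 5; {[6,7],[7,9]} hit by 7; {[11,13],[12,14]} hit by 13.
Points: 1, 3, 5, 7, 13 (5 total).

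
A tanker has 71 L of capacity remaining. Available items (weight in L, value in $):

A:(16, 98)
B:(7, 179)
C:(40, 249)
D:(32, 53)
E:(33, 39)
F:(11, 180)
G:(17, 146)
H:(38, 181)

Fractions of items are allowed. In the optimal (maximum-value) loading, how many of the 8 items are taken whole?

3

Greedy by value/weight ratio, highest first.
Ratios (sorted): B 25.57, F 16.36, G 8.59, C 6.22, A 6.12, H 4.76, D 1.66, E 1.18
take B (7 @ 179); take F (11 @ 180); take G (17 @ 146); take 36/40 of C → 224.10. Capacity used 71/71.
3 item(s) taken whole; one partial (take 36/40 of C).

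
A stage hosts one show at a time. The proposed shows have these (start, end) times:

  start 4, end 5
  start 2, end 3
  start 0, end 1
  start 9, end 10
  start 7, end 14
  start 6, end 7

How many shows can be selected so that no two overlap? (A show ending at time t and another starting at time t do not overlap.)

5

Sorted by end: (0,1)  (2,3)  (4,5)  (6,7)  (9,10)  (7,14)
take (0,1); take (2,3); take (4,5); take (6,7); take (9,10); skip (7,14).
Selected 5 shows.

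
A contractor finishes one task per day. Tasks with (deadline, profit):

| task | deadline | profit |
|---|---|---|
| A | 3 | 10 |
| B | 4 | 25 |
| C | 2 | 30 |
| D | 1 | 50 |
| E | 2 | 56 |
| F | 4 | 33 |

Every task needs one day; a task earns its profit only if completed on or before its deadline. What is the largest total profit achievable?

Sort by profit descending; place each in the latest free slot ≤ its deadline.
Profit order: E=56 D=50 F=33 C=30 B=25 A=10
Assign: E→slot 2, D→slot 1, F→slot 4, C skipped, B→slot 3, A skipped.
Slots: [1:D] [2:E] [3:B] [4:F]
Profit = 50 + 56 + 25 + 33 = 164

164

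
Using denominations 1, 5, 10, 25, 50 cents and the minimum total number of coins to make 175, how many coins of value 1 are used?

0

175 − 3×50→25 − 1×25→0
Count of 1: 0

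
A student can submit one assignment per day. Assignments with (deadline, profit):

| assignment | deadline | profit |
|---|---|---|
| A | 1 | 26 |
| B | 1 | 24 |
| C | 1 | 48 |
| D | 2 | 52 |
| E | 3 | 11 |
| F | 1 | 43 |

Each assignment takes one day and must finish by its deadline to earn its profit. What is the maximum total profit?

111

Take jobs in profit order; each goes to the latest open slot no later than its deadline.
By profit: D(d2,52), C(d1,48), F(d1,43), A(d1,26), B(d1,24), E(d3,11)
D→slot 2; C→slot 1; F skipped; A skipped; B skipped; E→slot 3.
Profit = 48 + 52 + 11 = 111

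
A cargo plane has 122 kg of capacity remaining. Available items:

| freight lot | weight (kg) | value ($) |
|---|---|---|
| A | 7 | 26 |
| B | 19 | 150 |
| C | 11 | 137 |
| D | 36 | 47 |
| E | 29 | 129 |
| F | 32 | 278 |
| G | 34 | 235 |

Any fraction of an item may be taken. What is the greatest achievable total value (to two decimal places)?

915.66

Greedy by value/weight ratio, highest first.
Order: C (137/11=12.45) > F (278/32=8.69) > B (150/19=7.89) > G (235/34=6.91) > E (129/29=4.45) > A (26/7=3.71) > D (47/36=1.31)
Fill: take C (11 @ 137) → take F (32 @ 278) → take B (19 @ 150) → take G (34 @ 235) → take 26/29 of E → 115.66; 122/122 used.
Total value = 915.66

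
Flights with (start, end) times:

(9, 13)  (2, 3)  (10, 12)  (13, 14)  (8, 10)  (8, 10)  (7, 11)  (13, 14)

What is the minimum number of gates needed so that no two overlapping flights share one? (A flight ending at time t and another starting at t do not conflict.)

The answer is the maximum number of intervals overlapping at any instant.
starts: [2, 7, 8, 8, 9, 10, 13, 13]
ends:   [3, 10, 10, 11, 12, 13, 14, 14]
s2→1 e3→0 s7→1 s8→2 s8→3 s9→4  — peak 4.

4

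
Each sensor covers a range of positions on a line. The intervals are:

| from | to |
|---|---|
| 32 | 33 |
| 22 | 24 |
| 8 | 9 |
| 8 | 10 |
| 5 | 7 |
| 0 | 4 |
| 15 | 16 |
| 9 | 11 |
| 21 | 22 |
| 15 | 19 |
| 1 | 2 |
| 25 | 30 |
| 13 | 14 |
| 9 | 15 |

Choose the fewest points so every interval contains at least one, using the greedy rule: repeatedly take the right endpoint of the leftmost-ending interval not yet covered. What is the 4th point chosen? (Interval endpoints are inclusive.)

Process intervals by earliest right end; each time one isn't hit yet, stab at its right endpoint.
By right end: [1,2]  [0,4]  [5,7]  [8,9]  [8,10]  [9,11]  [13,14]  [9,15]  [15,16]  [15,19]  [21,22]  [22,24]  [25,30]  [32,33]
[1,2] uncovered → point at 2; [5,7] uncovered → point at 7; [8,9] uncovered → point at 9; [13,14] uncovered → point at 14; [15,16] uncovered → point at 16; [21,22] uncovered → point at 22; [25,30] uncovered → point at 30; [32,33] uncovered → point at 33.
Points: 2, 7, 9, 14, 16, 22, 30, 33 (8 total).

14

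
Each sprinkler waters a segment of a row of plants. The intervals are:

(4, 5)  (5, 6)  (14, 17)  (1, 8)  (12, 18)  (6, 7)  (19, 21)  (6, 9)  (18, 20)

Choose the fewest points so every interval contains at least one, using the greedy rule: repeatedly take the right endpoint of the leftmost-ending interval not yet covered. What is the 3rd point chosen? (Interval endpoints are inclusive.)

17

Process intervals by earliest right end; each time one isn't hit yet, stab at its right endpoint.
By right end: [4,5]  [5,6]  [6,7]  [1,8]  [6,9]  [14,17]  [12,18]  [18,20]  [19,21]
[4,5] uncovered → point at 5; [6,7] uncovered → point at 7; [14,17] uncovered → point at 17; [18,20] uncovered → point at 20.
Points: 5, 7, 17, 20 (4 total).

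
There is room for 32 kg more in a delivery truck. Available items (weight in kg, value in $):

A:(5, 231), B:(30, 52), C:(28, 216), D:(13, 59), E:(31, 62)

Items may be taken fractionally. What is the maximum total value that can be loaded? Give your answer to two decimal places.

439.29

Greedy by value/weight ratio, highest first.
Order: A (231/5=46.20) > C (216/28=7.71) > D (59/13=4.54) > E (62/31=2.00) > B (52/30=1.73)
Fill: take A (5 @ 231) → take 27/28 of C → 208.29; 32/32 used.
Total value = 439.29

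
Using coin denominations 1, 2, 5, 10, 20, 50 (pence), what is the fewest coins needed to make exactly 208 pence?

7

208 − 4×50→8 − 1×5→3 − 1×2→1 − 1×1→0
Total coins = 4 + 1 + 1 + 1 = 7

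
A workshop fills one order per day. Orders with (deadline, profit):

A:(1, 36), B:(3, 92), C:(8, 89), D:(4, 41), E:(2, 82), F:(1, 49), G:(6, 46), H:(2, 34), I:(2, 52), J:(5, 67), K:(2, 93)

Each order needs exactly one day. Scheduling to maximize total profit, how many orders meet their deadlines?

Profit order: K=93 B=92 C=89 E=82 J=67 I=52 F=49 G=46 D=41 A=36 H=34
Assign: K→slot 2, B→slot 3, C→slot 8, E→slot 1, J→slot 5, I skipped, F skipped, G→slot 6, D→slot 4, A skipped, H skipped.
Slots: [1:E] [2:K] [3:B] [4:D] [5:J] [6:G] [8:C]
7 of 11 scheduled.

7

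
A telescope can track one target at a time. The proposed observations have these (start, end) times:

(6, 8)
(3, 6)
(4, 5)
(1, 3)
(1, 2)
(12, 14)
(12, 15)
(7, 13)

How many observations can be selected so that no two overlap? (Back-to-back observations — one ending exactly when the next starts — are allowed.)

4

Order by finish time; keep every interval that doesn't clash with the previous kept one.
By end time: (1,2), (1,3), (4,5), (3,6), (6,8), (7,13), (12,14), (12,15).
Pick (1,2); next start ≥ 2 → (4,5); next start ≥ 5 → (6,8); next start ≥ 8 → (12,14).
Selected 4 observations.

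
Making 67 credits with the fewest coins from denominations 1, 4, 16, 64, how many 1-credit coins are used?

Greedy: take as many of the largest coin as possible, then repeat with the remainder.
67 − 1×64→3 − 3×1→0
Count of 1: 3

3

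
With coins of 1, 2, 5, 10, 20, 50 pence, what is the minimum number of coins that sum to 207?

Use the largest denomination that fits, subtract, and repeat.
207 = 4×50 + 1×5 + 1×2
Total coins = 4 + 1 + 1 = 6

6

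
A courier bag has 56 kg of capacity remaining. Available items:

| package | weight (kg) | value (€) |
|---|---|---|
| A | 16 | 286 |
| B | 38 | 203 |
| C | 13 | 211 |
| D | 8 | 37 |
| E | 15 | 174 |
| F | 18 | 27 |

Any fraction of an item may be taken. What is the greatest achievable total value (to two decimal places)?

735.11

Ratios (sorted): A 17.88, C 16.23, E 11.60, B 5.34, D 4.62, F 1.50
take A (16 @ 286); take C (13 @ 211); take E (15 @ 174); take 12/38 of B → 64.11. Capacity used 56/56.
Total value = 735.11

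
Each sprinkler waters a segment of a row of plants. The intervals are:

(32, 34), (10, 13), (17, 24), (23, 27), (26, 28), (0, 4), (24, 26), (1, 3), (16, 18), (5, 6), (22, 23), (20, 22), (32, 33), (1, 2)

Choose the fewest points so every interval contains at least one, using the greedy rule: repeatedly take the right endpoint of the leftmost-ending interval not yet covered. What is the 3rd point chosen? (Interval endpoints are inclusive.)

13

Process intervals by earliest right end; each time one isn't hit yet, stab at its right endpoint.
By right end: [1,2]  [1,3]  [0,4]  [5,6]  [10,13]  [16,18]  [20,22]  [22,23]  [17,24]  [24,26]  [23,27]  [26,28]  [32,33]  [32,34]
[1,2] uncovered → point at 2; [5,6] uncovered → point at 6; [10,13] uncovered → point at 13; [16,18] uncovered → point at 18; [20,22] uncovered → point at 22; [24,26] uncovered → point at 26; [32,33] uncovered → point at 33.
Points: 2, 6, 13, 18, 22, 26, 33 (7 total).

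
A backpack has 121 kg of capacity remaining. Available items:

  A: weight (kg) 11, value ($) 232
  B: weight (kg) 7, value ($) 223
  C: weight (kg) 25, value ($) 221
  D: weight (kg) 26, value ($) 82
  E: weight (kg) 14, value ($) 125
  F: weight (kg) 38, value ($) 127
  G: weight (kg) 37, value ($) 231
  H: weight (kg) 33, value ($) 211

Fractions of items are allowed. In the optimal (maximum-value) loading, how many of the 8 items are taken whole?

Order: B (223/7=31.86) > A (232/11=21.09) > E (125/14=8.93) > C (221/25=8.84) > H (211/33=6.39) > G (231/37=6.24) > F (127/38=3.34) > D (82/26=3.15)
Fill: take B (7 @ 223) → take A (11 @ 232) → take E (14 @ 125) → take C (25 @ 221) → take H (33 @ 211) → take 31/37 of G → 193.54; 121/121 used.
5 item(s) taken whole; one partial (take 31/37 of G).

5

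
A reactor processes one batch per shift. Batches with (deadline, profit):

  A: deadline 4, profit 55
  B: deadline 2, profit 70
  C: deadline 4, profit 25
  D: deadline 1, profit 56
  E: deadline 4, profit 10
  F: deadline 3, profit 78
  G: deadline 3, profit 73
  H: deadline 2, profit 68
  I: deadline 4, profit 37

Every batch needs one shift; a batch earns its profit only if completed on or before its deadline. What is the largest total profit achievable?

276

Sort by profit descending; place each in the latest free slot ≤ its deadline.
By profit: F(d3,78), G(d3,73), B(d2,70), H(d2,68), D(d1,56), A(d4,55), I(d4,37), C(d4,25), E(d4,10)
F→slot 3; G→slot 2; B→slot 1; H skipped; D skipped; A→slot 4; I skipped; C skipped; E skipped.
Profit = 70 + 73 + 78 + 55 = 276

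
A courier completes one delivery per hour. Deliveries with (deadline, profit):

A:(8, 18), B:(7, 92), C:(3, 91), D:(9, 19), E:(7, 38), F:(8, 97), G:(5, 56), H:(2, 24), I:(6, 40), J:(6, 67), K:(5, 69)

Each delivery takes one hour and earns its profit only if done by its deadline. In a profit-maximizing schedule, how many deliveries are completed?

9

Sort by profit descending; place each in the latest free slot ≤ its deadline.
By profit: F(d8,97), B(d7,92), C(d3,91), K(d5,69), J(d6,67), G(d5,56), I(d6,40), E(d7,38), H(d2,24), D(d9,19), A(d8,18)
F→slot 8; B→slot 7; C→slot 3; K→slot 5; J→slot 6; G→slot 4; I→slot 2; E→slot 1; H skipped; D→slot 9; A skipped.
9 of 11 scheduled.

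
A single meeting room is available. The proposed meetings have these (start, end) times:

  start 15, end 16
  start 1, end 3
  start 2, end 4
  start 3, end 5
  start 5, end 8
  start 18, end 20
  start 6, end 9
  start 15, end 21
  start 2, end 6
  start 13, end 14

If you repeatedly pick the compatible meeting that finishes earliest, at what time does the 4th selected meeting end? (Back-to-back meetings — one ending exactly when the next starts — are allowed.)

14

By end time: (1,3), (2,4), (3,5), (2,6), (5,8), (6,9), (13,14), (15,16), (18,20), (15,21).
Pick (1,3); next start ≥ 3 → (3,5); next start ≥ 5 → (5,8); next start ≥ 8 → (13,14); next start ≥ 14 → (15,16); next start ≥ 16 → (18,20).
Selected: (1,3) (3,5) (5,8) (13,14) (15,16) (18,20)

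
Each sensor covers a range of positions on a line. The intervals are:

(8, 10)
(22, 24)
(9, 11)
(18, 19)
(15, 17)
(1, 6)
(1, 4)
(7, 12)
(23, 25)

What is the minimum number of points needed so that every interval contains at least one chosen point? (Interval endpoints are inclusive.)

5

Process intervals by earliest right end; each time one isn't hit yet, stab at its right endpoint.
By right end: [1,4]  [1,6]  [8,10]  [9,11]  [7,12]  [15,17]  [18,19]  [22,24]  [23,25]
[1,4] uncovered → point at 4; [8,10] uncovered → point at 10; [15,17] uncovered → point at 17; [18,19] uncovered → point at 19; [22,24] uncovered → point at 24.
Points: 4, 10, 17, 19, 24 (5 total).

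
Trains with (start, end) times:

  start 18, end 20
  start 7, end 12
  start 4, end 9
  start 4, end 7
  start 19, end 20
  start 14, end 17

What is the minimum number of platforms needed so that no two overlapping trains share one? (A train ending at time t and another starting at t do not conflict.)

2

Count concurrent intervals with a sweep; the peak is the room count.
starts: [4, 4, 7, 14, 18, 19]
ends:   [7, 9, 12, 17, 20, 20]
s4→1 s4→2  — peak 2.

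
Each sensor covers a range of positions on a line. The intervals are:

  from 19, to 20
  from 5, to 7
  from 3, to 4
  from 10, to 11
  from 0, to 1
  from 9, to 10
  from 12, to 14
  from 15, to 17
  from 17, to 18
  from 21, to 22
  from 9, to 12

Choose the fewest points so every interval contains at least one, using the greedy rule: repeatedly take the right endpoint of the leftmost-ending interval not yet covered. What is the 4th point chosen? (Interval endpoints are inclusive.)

Sort by right endpoint; whenever an interval is uncovered, place a point at its right end.
Sorted: [0,1] [3,4] [5,7] [9,10] [10,11] [9,12] [12,14] [15,17] [17,18] [19,20] [21,22]
{[0,1]} hit by 1; {[3,4]} hit by 4; {[5,7]} hit by 7; {[9,10],[10,11],[9,12]} hit by 10; {[12,14]} hit by 14; {[15,17],[17,18]} hit by 17; {[19,20]} hit by 20; {[21,22]} hit by 22.
Points: 1, 4, 7, 10, 14, 17, 20, 22 (8 total).

10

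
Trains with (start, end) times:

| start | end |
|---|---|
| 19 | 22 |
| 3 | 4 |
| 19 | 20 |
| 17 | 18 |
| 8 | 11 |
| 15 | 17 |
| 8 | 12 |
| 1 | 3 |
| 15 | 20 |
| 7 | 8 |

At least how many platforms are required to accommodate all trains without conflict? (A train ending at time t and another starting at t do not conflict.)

3

The answer is the maximum number of intervals overlapping at any instant.
Events (time:±→running): 1:+→1 3:-→0 3:+→1 4:-→0 7:+→1 8:-→0 8:+→1 8:+→2 11:-→1 12:-→0 15:+→1 15:+→2 17:-→1 17:+→2 18:-→1 19:+→2 19:+→3 … peak 3.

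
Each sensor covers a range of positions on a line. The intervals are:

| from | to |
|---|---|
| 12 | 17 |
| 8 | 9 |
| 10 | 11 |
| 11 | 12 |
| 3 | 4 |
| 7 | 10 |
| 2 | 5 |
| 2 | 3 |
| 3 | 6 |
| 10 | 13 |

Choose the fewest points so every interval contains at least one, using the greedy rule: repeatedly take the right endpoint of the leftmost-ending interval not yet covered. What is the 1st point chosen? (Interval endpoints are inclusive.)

Sort by right endpoint; whenever an interval is uncovered, place a point at its right end.
Sorted: [2,3] [3,4] [2,5] [3,6] [8,9] [7,10] [10,11] [11,12] [10,13] [12,17]
{[2,3],[3,4],[2,5],[3,6]} hit by 3; {[8,9],[7,10]} hit by 9; {[10,11],[11,12],[10,13]} hit by 11; {[12,17]} hit by 17.
Points: 3, 9, 11, 17 (4 total).

3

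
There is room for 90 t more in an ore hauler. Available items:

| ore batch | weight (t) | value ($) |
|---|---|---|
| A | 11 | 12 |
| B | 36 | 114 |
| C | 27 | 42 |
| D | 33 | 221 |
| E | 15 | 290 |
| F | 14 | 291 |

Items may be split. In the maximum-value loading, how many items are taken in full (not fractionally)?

3

Greedy by value/weight ratio, highest first.
Order: F (291/14=20.79) > E (290/15=19.33) > D (221/33=6.70) > B (114/36=3.17) > C (42/27=1.56) > A (12/11=1.09)
Fill: take F (14 @ 291) → take E (15 @ 290) → take D (33 @ 221) → take 28/36 of B → 88.67; 90/90 used.
3 item(s) taken whole; one partial (take 28/36 of B).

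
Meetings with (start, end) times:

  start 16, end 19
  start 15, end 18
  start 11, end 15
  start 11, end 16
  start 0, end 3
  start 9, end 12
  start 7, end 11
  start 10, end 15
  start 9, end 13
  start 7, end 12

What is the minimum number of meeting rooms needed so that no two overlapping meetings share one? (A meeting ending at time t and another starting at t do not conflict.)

Count concurrent intervals with a sweep; the peak is the room count.
starts: [0, 7, 7, 9, 9, 10, 11, 11, 15, 16]
ends:   [3, 11, 12, 12, 13, 15, 15, 16, 18, 19]
s0→1 e3→0 s7→1 s7→2 s9→3 s9→4 s10→5 e11→4 s11→5 s11→6  — peak 6.

6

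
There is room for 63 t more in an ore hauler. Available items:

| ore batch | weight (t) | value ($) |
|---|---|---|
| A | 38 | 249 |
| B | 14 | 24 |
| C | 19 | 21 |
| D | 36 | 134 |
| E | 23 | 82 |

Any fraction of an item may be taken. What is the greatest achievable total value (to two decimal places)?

Order: A (249/38=6.55) > D (134/36=3.72) > E (82/23=3.57) > B (24/14=1.71) > C (21/19=1.11)
Fill: take A (38 @ 249) → take 25/36 of D → 93.06; 63/63 used.
Total value = 342.06

342.06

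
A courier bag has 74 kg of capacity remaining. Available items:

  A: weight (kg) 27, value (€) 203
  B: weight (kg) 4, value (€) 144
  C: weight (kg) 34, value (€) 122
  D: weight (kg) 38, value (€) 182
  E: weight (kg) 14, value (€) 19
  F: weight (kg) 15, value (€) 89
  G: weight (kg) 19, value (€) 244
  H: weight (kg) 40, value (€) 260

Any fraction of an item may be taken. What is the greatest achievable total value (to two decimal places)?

Sort by value per unit weight and fill in that order.
Order: B (144/4=36.00) > G (244/19=12.84) > A (203/27=7.52) > H (260/40=6.50) > F (89/15=5.93) > D (182/38=4.79) > C (122/34=3.59) > E (19/14=1.36)
Fill: take B (4 @ 144) → take G (19 @ 244) → take A (27 @ 203) → take 24/40 of H → 156.00; 74/74 used.
Total value = 747.00

747.00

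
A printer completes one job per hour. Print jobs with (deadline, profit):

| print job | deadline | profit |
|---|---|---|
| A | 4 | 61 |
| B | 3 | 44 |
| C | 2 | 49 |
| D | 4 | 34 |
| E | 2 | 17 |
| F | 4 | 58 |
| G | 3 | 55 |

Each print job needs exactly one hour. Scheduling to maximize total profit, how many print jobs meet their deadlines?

4

Sort by profit descending; place each in the latest free slot ≤ its deadline.
Profit order: A=61 F=58 G=55 C=49 B=44 D=34 E=17
Assign: A→slot 4, F→slot 3, G→slot 2, C→slot 1, B skipped, D skipped, E skipped.
Slots: [1:C] [2:G] [3:F] [4:A]
4 of 7 scheduled.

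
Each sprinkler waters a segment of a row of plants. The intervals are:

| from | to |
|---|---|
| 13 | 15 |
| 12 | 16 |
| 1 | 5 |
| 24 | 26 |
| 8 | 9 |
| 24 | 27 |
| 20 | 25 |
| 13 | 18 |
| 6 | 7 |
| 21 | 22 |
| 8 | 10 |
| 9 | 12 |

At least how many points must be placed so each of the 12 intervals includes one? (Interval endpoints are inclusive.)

6

By right end: [1,5]  [6,7]  [8,9]  [8,10]  [9,12]  [13,15]  [12,16]  [13,18]  [21,22]  [20,25]  [24,26]  [24,27]
[1,5] uncovered → point at 5; [6,7] uncovered → point at 7; [8,9] uncovered → point at 9; [13,15] uncovered → point at 15; [21,22] uncovered → point at 22; [24,26] uncovered → point at 26.
Points: 5, 7, 9, 15, 22, 26 (6 total).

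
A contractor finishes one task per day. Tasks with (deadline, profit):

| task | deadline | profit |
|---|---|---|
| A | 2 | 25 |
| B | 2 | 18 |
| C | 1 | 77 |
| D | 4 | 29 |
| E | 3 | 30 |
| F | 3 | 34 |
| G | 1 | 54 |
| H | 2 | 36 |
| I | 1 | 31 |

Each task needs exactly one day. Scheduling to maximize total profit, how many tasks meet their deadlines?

4

By profit: C(d1,77), G(d1,54), H(d2,36), F(d3,34), I(d1,31), E(d3,30), D(d4,29), A(d2,25), B(d2,18)
C→slot 1; G skipped; H→slot 2; F→slot 3; I skipped; E skipped; D→slot 4; A skipped; B skipped.
4 of 9 scheduled.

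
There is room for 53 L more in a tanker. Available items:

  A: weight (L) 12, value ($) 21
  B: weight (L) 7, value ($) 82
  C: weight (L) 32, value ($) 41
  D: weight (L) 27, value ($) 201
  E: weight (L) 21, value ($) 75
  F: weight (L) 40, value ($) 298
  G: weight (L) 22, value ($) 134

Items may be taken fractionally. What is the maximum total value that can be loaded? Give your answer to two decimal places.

Ratios (sorted): B 11.71, F 7.45, D 7.44, G 6.09, E 3.57, A 1.75, C 1.28
take B (7 @ 82); take F (40 @ 298); take 6/27 of D → 44.67. Capacity used 53/53.
Total value = 424.67

424.67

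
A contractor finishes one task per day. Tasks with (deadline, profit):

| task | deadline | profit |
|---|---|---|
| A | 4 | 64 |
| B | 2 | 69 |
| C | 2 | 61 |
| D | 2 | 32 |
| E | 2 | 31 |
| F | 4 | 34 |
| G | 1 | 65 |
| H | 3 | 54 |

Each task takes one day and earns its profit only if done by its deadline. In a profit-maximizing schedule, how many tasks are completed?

4

Take jobs in profit order; each goes to the latest open slot no later than its deadline.
By profit: B(d2,69), G(d1,65), A(d4,64), C(d2,61), H(d3,54), F(d4,34), D(d2,32), E(d2,31)
B→slot 2; G→slot 1; A→slot 4; C skipped; H→slot 3; F skipped; D skipped; E skipped.
4 of 8 scheduled.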